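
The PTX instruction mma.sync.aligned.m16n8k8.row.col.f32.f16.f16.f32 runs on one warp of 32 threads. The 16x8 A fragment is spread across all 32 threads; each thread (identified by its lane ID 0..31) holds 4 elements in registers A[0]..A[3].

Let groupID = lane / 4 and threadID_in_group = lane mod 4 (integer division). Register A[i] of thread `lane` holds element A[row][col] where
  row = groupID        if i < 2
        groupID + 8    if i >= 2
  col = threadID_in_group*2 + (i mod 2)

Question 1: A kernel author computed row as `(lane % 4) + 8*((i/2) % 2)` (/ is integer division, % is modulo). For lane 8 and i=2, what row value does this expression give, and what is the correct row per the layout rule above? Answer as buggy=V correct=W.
buggy=8 correct=10

`(lane % 4) + 8*((i/2) % 2)`[8,2]->8
lane 8->8/4=2, 8 mod 4=0
i=2  r:2+8->10  c:2·0+0->0
row: 8 vs 10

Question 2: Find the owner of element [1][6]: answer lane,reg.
r:1=>grp=1,rB=0  c:6=>tig=3,lo=0
L=1*4+3=7  i=0*2+0=0

7,0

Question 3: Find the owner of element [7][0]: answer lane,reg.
r:7=>grp=7,rB=0  c:0=>tig=0,lo=0
L=7*4+0=28  i=0*2+0=0

28,0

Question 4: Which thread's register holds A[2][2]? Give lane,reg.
r=2→G=2,rhi=0  c=2→T=1,p=0
L=2*4+1=9  i=0*2+0=0

9,0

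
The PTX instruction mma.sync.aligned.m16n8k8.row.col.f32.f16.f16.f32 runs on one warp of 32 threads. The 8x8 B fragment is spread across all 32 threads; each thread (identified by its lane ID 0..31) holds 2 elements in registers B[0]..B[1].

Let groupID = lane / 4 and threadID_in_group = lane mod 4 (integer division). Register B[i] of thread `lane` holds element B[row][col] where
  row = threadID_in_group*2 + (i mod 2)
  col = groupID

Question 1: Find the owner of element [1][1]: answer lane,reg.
4,1

c=1->g=1  r=1->t=0,b0=1
L=1*4+0=4  i=1=1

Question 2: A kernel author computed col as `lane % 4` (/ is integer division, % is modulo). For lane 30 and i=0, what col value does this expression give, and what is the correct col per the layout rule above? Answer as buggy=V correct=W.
`lane % 4`[30,0]⇒2
lane 30⇒30/4=7, 30 mod 4=2
i=0  r:2·2+0⇒4  c:7
col: 2 vs 7

buggy=2 correct=7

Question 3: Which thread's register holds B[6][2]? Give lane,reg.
11,0

c: 2->gid=2  r: 6->tid=3,i&1=0
L=2*4+3=11  i=0=0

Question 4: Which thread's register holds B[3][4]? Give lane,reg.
17,1

c=4→G=4  r=3→T=1,p=1
L=4*4+1=17  i=1=1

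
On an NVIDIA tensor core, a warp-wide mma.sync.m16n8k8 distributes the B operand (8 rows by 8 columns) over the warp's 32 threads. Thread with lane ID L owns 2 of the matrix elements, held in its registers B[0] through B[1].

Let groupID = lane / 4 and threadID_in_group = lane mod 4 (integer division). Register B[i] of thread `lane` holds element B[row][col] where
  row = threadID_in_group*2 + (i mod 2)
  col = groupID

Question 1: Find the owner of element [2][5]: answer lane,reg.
c=5→G=5  r=2→T=1,p=0
L=5*4+1=21  i=0=0

21,0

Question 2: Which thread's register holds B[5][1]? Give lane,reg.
c:1=>grp=1  r:5=>tig=2,lo=1
L=1*4+2=6  i=1=1

6,1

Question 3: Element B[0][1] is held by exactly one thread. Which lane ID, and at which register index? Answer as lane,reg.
4,0

c:1=>grp=1  r:0=>tig=0,lo=0
L=1*4+0=4  i=0=0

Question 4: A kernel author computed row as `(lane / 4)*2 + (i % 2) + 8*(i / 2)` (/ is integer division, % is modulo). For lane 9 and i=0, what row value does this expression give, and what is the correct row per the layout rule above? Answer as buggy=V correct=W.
buggy=4 correct=2

`(lane / 4)*2 + (i % 2) + 8*(i / 2)`[9,0]⇒4
L=9⇒gr=9>>2=2, th=9&3=1
[0]⇒row 1·2+0=2  col gr=2
row: 4 vs 2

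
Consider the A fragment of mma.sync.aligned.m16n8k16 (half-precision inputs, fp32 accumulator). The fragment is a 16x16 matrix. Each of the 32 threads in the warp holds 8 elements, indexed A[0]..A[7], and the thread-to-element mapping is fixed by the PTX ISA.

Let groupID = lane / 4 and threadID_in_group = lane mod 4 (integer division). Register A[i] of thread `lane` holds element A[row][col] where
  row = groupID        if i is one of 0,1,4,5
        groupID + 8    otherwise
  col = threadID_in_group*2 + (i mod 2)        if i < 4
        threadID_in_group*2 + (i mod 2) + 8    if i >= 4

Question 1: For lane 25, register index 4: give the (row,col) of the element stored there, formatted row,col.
25: grp=6,tig=1
[4] (6+0,1*2+0+8) = (6,10)

6,10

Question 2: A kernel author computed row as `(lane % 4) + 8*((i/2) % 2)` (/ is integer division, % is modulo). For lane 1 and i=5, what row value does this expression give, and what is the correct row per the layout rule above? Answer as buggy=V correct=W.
`(lane % 4) + 8*((i/2) % 2)`[1,5]->1
lane 1->1/4=0, 1 mod 4=1
i=5  r:0+0->0  c:2·1+1+8->11
row: 1 vs 0

buggy=1 correct=0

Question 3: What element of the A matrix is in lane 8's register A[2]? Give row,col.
10,0

lane 8: G=2 (8/4), T=0 (8%4)
i=2: r=2+8=10, c=0*2+0+0=0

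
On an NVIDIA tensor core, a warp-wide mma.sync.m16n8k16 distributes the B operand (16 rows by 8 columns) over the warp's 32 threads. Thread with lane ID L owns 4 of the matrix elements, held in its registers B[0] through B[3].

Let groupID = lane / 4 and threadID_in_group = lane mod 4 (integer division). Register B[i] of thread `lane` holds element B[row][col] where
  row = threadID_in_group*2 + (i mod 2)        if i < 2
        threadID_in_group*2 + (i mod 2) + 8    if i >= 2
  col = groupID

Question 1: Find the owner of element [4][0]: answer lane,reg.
c=0->g=0  r=4->rb=0,t=2,b0=0
L=0*4+2=2  i=0*2+0=0

2,0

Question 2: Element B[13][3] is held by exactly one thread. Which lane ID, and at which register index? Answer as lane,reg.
14,3

c=3⇒gr=3  r=13⇒Rb=1,th=2,odd=1
L=3*4+2=14  i=1*2+1=3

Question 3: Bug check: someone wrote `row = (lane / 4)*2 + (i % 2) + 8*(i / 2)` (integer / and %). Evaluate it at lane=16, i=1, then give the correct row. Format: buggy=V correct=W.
buggy=9 correct=1

`(lane / 4)*2 + (i % 2) + 8*(i / 2)`[16,1]->9
lane 16->16/4=4, 16 mod 4=0
i=1  r:2·0+1+0->1  c:4
row: 9 vs 1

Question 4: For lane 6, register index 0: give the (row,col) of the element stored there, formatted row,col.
6: G=1,T=2
[0] (2*2+0+0,1) = (4,1)

4,1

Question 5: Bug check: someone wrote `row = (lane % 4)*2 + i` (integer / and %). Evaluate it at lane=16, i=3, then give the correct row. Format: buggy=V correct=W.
buggy=3 correct=9

`(lane % 4)*2 + i`[16,3]→3
16: G=4,T=0
[3] (0*2+1+8,4) = (9,4)
row: 3 vs 9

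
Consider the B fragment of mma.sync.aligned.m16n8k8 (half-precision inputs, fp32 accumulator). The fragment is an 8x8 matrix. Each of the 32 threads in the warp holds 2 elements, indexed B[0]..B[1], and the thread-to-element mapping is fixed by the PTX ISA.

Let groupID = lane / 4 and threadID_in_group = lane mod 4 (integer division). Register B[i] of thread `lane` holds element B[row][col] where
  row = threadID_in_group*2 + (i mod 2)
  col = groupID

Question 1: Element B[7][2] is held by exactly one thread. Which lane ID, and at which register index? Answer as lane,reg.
c: 2->gid=2  r: 7->tid=3,i&1=1
L=2*4+3=11  i=1=1

11,1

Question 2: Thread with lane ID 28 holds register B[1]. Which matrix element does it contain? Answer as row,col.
lane 28: gid=7 (28/4), tid=0 (28%4)
i=1: r=0*2+1=1, c=gid=7

1,7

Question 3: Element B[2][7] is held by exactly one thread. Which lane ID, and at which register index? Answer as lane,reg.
c:7=>grp=7  r:2=>tig=1,lo=0
L=7*4+1=29  i=0=0

29,0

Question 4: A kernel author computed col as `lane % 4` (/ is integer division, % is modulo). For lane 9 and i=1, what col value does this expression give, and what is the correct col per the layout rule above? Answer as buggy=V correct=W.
buggy=1 correct=2

`lane % 4`[9,1]=>1
9: grp=2,tig=1
[1] (1*2+1,2) = (3,2)
col: 1 vs 2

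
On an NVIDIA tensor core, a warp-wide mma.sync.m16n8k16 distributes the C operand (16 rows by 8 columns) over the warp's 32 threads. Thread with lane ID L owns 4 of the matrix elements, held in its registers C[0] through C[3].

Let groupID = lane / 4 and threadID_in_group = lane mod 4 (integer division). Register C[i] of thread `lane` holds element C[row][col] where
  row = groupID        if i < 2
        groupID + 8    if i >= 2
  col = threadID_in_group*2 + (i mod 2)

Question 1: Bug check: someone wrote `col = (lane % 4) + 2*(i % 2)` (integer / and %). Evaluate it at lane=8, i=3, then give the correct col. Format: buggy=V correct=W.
buggy=2 correct=1

`(lane % 4) + 2*(i % 2)`[8,3]=>2
lane 8=>8/4=2, 8 mod 4=0
i=3  r:2+8=>10  c:2·0+1=>1
col: 2 vs 1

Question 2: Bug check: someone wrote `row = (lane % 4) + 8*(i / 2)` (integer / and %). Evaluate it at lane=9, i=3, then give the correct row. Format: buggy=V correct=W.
`(lane % 4) + 8*(i / 2)`[9,3]⇒9
lane 9: gr=2 (9/4), th=1 (9%4)
i=3: r=2+8=10, c=1*2+1=3
row: 9 vs 10

buggy=9 correct=10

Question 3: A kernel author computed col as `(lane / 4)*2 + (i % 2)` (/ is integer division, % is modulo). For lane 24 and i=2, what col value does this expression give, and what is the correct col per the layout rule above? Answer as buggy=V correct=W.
`(lane / 4)*2 + (i % 2)`[24,2]->12
lane 24->24/4=6, 24 mod 4=0
i=2  r:6+8->14  c:2·0+0->0
col: 12 vs 0

buggy=12 correct=0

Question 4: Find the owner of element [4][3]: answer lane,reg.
r=4->g=4,rb=0  c=3->t=1,b0=1
L=4*4+1=17  i=0*2+1=1

17,1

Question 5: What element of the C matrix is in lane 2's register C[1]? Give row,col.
0,5

2: G=0,T=2
[1] (0+0,2*2+1) = (0,5)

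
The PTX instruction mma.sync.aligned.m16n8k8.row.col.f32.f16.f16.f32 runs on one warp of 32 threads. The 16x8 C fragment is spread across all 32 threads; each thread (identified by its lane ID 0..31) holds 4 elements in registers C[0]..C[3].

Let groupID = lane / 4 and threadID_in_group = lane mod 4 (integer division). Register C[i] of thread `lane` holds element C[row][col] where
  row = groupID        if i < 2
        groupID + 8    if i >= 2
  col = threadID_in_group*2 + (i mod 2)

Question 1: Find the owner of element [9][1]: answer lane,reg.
4,3

r=9⇒gr=1,Rb=1  c=1⇒th=0,odd=1
L=1*4+0=4  i=1*2+1=3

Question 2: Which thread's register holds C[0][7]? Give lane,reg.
r:0=>grp=0,rB=0  c:7=>tig=3,lo=1
L=0*4+3=3  i=0*2+1=1

3,1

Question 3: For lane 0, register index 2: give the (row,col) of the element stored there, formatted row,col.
8,0

0: gr=0,th=0
[2] (0+8,0*2+0) = (8,0)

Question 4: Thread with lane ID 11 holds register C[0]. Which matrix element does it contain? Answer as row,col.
2,6

11: gr=2,th=3
[0] (2+0,3*2+0) = (2,6)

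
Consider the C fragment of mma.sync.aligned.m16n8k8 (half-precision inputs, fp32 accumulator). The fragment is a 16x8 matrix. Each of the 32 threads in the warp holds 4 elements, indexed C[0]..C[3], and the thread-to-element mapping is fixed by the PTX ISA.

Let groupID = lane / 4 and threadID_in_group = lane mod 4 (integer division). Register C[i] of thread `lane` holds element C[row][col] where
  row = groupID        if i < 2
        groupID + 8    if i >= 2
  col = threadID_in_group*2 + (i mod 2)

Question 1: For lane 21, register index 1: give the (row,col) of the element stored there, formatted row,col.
lane 21: grp=5 (21/4), tig=1 (21%4)
i=1: r=5+0=5, c=1*2+1=3

5,3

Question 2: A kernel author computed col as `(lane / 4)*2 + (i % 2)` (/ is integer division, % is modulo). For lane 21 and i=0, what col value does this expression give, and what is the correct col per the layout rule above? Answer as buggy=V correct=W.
buggy=10 correct=2

`(lane / 4)*2 + (i % 2)`[21,0]->10
lane 21->21/4=5, 21 mod 4=1
i=0  r:5+0->5  c:2·1+0->2
col: 10 vs 2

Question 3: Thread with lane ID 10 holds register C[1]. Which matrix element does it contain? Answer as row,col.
lane 10=>10/4=2, 10 mod 4=2
i=1  r:2+0=>2  c:2·2+1=>5

2,5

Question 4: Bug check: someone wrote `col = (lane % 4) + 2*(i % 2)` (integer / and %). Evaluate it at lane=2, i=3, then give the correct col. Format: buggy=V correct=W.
buggy=4 correct=5

`(lane % 4) + 2*(i % 2)`[2,3]⇒4
L=2⇒gr=2>>2=0, th=2&3=2
[3]⇒row 0+8=8  col 2·2+1=5
col: 4 vs 5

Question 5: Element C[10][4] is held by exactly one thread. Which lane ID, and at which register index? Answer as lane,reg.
r=10⇒gr=2,Rb=1  c=4⇒th=2,odd=0
L=2*4+2=10  i=1*2+0=2

10,2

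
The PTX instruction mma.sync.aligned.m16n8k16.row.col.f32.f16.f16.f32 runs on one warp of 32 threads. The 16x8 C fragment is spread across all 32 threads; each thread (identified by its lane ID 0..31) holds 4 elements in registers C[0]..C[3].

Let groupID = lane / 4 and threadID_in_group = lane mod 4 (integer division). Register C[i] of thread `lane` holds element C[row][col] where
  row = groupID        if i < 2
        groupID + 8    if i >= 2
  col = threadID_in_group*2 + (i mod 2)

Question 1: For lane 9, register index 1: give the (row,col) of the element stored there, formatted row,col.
2,3

9: G=2,T=1
[1] (2+0,1*2+1) = (2,3)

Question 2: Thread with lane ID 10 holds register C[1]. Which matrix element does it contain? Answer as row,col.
2,5

lane 10: g=2 (10/4), t=2 (10%4)
i=1: r=2+0=2, c=2*2+1=5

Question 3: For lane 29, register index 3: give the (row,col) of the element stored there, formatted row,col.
lane 29: g=7 (29/4), t=1 (29%4)
i=3: r=7+8=15, c=1*2+1=3

15,3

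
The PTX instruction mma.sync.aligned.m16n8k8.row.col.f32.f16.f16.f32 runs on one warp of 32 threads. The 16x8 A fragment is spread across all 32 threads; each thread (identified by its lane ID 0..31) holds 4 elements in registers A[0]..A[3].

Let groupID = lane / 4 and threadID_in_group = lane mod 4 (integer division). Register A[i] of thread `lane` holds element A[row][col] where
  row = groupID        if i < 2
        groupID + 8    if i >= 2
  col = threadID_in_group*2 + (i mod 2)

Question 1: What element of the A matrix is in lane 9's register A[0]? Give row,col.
2,2

lane 9: gid=2 (9/4), tid=1 (9%4)
i=0: r=2+0=2, c=1*2+0=2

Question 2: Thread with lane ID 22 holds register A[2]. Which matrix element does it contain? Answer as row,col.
lane 22: gid=5 (22/4), tid=2 (22%4)
i=2: r=5+8=13, c=2*2+0=4

13,4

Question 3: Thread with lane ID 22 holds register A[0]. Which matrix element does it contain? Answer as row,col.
L=22⇒gr=22>>2=5, th=22&3=2
[0]⇒row 5+0=5  col 2·2+0=4

5,4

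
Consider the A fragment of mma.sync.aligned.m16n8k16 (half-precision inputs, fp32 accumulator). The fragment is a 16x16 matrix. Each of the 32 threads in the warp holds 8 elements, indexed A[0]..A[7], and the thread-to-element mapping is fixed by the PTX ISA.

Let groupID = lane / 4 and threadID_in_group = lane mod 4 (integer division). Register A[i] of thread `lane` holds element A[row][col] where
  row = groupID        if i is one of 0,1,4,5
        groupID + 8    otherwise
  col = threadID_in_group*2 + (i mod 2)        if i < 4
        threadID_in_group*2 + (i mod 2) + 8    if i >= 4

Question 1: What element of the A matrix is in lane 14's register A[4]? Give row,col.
3,12

lane 14=>14/4=3, 14 mod 4=2
i=4  r:3+0=>3  c:2·2+0+8=>12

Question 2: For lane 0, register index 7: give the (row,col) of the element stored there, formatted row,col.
8,9

0: gr=0,th=0
[7] (0+8,0*2+1+8) = (8,9)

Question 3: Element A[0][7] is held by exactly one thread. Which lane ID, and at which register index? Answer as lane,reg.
r:0=>grp=0,rB=0  c:7=>cB=0,tig=3,lo=1
L=0*4+3=3  i=0*4+0*2+1=1

3,1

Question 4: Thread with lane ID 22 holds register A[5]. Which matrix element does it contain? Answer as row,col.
lane 22: gr=5 (22/4), th=2 (22%4)
i=5: r=5+0=5, c=2*2+1+8=13

5,13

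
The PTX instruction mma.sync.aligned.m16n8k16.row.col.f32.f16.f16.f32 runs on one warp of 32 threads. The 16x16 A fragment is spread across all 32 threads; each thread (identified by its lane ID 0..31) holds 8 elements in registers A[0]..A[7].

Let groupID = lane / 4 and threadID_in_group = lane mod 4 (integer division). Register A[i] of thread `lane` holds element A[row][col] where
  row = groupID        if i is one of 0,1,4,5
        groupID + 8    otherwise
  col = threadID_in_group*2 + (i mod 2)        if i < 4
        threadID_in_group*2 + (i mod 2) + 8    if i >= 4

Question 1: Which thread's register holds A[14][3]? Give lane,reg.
25,3

r=14->g=6,rb=1  c=3->cb=0,t=1,b0=1
L=6*4+1=25  i=0*4+1*2+1=3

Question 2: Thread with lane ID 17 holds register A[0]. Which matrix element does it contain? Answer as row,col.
L=17->g=17>>2=4, t=17&3=1
[0]->row 4+0=4  col 1·2+0+0=2

4,2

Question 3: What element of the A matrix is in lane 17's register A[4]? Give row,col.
4,10

17: gid=4,tid=1
[4] (4+0,1*2+0+8) = (4,10)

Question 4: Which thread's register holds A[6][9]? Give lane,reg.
24,5

r=6->g=6,rb=0  c=9->cb=1,t=0,b0=1
L=6*4+0=24  i=1*4+0*2+1=5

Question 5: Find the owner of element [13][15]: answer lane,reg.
23,7

r: 13->gid=5,r8=1  c: 15->c8=1,tid=3,i&1=1
L=5*4+3=23  i=1*4+1*2+1=7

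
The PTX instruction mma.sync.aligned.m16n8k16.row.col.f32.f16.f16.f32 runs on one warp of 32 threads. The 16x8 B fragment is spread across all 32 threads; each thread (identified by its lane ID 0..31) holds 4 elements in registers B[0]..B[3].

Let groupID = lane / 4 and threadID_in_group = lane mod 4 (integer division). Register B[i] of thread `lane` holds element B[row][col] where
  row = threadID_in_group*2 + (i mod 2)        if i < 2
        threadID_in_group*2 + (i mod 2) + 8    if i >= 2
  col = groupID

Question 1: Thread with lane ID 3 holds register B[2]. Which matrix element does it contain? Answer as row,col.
3: g=0,t=3
[2] (3*2+0+8,0) = (14,0)

14,0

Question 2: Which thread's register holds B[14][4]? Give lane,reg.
c:4=>grp=4  r:14=>rB=1,tig=3,lo=0
L=4*4+3=19  i=1*2+0=2

19,2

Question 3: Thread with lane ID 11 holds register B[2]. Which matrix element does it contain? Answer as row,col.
14,2

11: gr=2,th=3
[2] (3*2+0+8,2) = (14,2)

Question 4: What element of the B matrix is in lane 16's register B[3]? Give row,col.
16: gid=4,tid=0
[3] (0*2+1+8,4) = (9,4)

9,4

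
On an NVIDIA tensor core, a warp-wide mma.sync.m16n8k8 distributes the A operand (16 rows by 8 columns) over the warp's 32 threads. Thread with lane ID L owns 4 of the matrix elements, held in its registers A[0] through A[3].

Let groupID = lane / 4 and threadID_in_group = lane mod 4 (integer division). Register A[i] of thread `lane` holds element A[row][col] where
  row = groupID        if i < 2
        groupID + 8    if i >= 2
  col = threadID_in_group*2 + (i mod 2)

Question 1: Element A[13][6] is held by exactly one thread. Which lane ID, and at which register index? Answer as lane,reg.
r=13→G=5,rhi=1  c=6→T=3,p=0
L=5*4+3=23  i=1*2+0=2

23,2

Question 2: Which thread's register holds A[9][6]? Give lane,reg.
r:9=>grp=1,rB=1  c:6=>tig=3,lo=0
L=1*4+3=7  i=1*2+0=2

7,2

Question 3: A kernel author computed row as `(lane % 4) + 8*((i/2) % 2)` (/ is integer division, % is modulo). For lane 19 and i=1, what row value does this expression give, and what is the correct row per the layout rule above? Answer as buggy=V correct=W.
buggy=3 correct=4

`(lane % 4) + 8*((i/2) % 2)`[19,1]⇒3
19: gr=4,th=3
[1] (4+0,3*2+1) = (4,7)
row: 3 vs 4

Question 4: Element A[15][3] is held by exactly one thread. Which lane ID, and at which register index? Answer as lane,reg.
29,3

r: 15->gid=7,r8=1  c: 3->tid=1,i&1=1
L=7*4+1=29  i=1*2+1=3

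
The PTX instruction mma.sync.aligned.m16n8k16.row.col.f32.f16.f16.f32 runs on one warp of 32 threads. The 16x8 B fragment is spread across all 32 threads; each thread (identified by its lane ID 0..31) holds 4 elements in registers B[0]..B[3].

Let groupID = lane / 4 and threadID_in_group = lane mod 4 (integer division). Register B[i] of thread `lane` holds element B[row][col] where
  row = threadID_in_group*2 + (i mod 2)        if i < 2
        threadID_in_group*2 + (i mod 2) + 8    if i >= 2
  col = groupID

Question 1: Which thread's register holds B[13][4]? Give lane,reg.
c=4⇒gr=4  r=13⇒Rb=1,th=2,odd=1
L=4*4+2=18  i=1*2+1=3

18,3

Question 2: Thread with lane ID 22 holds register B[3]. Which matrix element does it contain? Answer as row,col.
22: g=5,t=2
[3] (2*2+1+8,5) = (13,5)

13,5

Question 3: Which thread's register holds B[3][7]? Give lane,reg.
c=7⇒gr=7  r=3⇒Rb=0,th=1,odd=1
L=7*4+1=29  i=0*2+1=1

29,1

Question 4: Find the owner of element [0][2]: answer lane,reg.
c:2=>grp=2  r:0=>rB=0,tig=0,lo=0
L=2*4+0=8  i=0*2+0=0

8,0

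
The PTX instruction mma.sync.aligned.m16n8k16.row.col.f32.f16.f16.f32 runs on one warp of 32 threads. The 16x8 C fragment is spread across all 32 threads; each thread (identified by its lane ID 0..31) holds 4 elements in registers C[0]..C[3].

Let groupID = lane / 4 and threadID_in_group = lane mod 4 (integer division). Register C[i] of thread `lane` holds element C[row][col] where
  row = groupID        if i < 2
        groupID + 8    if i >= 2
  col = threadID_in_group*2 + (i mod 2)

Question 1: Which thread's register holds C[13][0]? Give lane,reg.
r=13→G=5,rhi=1  c=0→T=0,p=0
L=5*4+0=20  i=1*2+0=2

20,2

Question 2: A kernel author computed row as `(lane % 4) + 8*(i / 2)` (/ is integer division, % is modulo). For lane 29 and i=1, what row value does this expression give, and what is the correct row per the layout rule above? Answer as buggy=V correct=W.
`(lane % 4) + 8*(i / 2)`[29,1]→1
lane 29→29/4=7, 29 mod 4=1
i=1  r:7+0→7  c:2·1+1→3
row: 1 vs 7

buggy=1 correct=7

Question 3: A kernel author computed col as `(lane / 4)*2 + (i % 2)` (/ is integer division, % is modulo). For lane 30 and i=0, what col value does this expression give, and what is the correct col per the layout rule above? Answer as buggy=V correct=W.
`(lane / 4)*2 + (i % 2)`[30,0]->14
lane 30->30/4=7, 30 mod 4=2
i=0  r:7+0->7  c:2·2+0->4
col: 14 vs 4

buggy=14 correct=4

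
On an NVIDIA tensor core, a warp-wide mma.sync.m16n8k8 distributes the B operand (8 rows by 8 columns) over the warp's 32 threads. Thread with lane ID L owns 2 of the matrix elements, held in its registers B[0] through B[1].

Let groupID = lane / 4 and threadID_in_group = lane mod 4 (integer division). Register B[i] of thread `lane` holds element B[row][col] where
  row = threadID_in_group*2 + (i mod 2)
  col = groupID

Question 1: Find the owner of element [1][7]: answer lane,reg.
28,1

c: 7->gid=7  r: 1->tid=0,i&1=1
L=7*4+0=28  i=1=1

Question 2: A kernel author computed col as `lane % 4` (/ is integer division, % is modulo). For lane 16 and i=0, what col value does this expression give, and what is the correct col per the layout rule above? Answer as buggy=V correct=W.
buggy=0 correct=4

`lane % 4`[16,0]→0
lane 16: G=4 (16/4), T=0 (16%4)
i=0: r=0*2+0=0, c=G=4
col: 0 vs 4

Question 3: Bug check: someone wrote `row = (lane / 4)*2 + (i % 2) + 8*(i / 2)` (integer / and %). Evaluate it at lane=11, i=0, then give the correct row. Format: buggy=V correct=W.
`(lane / 4)*2 + (i % 2) + 8*(i / 2)`[11,0]->4
L=11->gid=11>>2=2, tid=11&3=3
[0]->row 3·2+0=6  col gid=2
row: 4 vs 6

buggy=4 correct=6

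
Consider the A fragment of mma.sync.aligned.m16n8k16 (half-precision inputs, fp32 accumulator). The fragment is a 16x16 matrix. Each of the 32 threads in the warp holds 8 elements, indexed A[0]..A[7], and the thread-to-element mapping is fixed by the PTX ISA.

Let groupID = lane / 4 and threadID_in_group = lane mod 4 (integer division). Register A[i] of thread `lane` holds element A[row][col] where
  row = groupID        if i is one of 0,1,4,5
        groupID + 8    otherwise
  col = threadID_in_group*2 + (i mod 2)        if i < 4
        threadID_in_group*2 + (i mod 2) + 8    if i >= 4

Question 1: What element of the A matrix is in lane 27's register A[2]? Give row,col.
14,6

27: G=6,T=3
[2] (6+8,3*2+0+0) = (14,6)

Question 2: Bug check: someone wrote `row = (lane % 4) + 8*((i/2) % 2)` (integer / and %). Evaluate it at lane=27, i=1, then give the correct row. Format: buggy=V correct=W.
buggy=3 correct=6

`(lane % 4) + 8*((i/2) % 2)`[27,1]⇒3
27: gr=6,th=3
[1] (6+0,3*2+1+0) = (6,7)
row: 3 vs 6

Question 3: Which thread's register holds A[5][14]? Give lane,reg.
23,4

r=5->g=5,rb=0  c=14->cb=1,t=3,b0=0
L=5*4+3=23  i=1*4+0*2+0=4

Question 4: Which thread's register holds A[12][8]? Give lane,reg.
16,6

r=12->g=4,rb=1  c=8->cb=1,t=0,b0=0
L=4*4+0=16  i=1*4+1*2+0=6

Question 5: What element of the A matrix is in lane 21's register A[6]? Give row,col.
13,10

21: gr=5,th=1
[6] (5+8,1*2+0+8) = (13,10)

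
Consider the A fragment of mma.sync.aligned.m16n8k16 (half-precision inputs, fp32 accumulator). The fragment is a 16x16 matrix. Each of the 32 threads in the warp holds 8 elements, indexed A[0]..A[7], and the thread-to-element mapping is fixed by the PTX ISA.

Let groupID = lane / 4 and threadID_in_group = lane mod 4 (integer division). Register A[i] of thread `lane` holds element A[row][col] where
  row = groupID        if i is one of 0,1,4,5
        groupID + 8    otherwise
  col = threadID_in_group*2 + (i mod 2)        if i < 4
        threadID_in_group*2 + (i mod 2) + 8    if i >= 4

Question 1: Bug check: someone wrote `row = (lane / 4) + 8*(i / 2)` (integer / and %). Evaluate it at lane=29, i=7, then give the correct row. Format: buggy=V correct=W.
buggy=31 correct=15

`(lane / 4) + 8*(i / 2)`[29,7]→31
lane 29: G=7 (29/4), T=1 (29%4)
i=7: r=7+8=15, c=1*2+1+8=11
row: 31 vs 15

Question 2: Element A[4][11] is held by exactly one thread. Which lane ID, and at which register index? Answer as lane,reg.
17,5

r=4⇒gr=4,Rb=0  c=11⇒Cb=1,th=1,odd=1
L=4*4+1=17  i=1*4+0*2+1=5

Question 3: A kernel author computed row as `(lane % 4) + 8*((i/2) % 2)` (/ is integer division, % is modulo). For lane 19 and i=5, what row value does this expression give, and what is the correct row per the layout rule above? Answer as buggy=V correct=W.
buggy=3 correct=4

`(lane % 4) + 8*((i/2) % 2)`[19,5]⇒3
19: gr=4,th=3
[5] (4+0,3*2+1+8) = (4,15)
row: 3 vs 4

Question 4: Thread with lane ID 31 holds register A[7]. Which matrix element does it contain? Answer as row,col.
L=31=>grp=31>>2=7, tig=31&3=3
[7]=>row 7+8=15  col 3·2+1+8=15

15,15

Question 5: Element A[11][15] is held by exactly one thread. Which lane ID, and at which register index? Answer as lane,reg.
15,7

r: 11->gid=3,r8=1  c: 15->c8=1,tid=3,i&1=1
L=3*4+3=15  i=1*4+1*2+1=7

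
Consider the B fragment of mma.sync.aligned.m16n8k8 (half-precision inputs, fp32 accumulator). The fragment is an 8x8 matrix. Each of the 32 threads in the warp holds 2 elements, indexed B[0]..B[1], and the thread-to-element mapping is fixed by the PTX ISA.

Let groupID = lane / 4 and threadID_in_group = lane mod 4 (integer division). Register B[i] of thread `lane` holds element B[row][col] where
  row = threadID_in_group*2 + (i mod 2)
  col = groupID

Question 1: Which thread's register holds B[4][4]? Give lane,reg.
18,0

c: 4->gid=4  r: 4->tid=2,i&1=0
L=4*4+2=18  i=0=0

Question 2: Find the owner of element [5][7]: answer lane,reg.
30,1

c=7→G=7  r=5→T=2,p=1
L=7*4+2=30  i=1=1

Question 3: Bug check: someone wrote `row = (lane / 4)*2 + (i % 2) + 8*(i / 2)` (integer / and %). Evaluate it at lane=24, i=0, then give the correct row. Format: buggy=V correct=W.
buggy=12 correct=0

`(lane / 4)*2 + (i % 2) + 8*(i / 2)`[24,0]→12
lane 24: G=6 (24/4), T=0 (24%4)
i=0: r=0*2+0=0, c=G=6
row: 12 vs 0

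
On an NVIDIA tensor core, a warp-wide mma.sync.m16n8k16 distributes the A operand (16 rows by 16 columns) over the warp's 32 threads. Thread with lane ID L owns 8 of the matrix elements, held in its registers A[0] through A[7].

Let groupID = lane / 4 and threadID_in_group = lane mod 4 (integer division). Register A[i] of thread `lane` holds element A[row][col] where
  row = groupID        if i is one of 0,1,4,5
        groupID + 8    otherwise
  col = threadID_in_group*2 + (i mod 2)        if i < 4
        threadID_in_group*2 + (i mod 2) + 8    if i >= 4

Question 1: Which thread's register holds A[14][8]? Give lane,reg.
r=14⇒gr=6,Rb=1  c=8⇒Cb=1,th=0,odd=0
L=6*4+0=24  i=1*4+1*2+0=6

24,6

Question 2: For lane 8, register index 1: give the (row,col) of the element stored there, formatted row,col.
2,1

lane 8=>8/4=2, 8 mod 4=0
i=1  r:2+0=>2  c:2·0+1+0=>1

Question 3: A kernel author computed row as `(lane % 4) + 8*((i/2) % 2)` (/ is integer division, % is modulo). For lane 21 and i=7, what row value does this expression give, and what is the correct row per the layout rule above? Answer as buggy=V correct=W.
`(lane % 4) + 8*((i/2) % 2)`[21,7]→9
L=21→G=21>>2=5, T=21&3=1
[7]→row 5+8=13  col 1·2+1+8=11
row: 9 vs 13

buggy=9 correct=13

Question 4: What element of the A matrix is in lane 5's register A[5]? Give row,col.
5: grp=1,tig=1
[5] (1+0,1*2+1+8) = (1,11)

1,11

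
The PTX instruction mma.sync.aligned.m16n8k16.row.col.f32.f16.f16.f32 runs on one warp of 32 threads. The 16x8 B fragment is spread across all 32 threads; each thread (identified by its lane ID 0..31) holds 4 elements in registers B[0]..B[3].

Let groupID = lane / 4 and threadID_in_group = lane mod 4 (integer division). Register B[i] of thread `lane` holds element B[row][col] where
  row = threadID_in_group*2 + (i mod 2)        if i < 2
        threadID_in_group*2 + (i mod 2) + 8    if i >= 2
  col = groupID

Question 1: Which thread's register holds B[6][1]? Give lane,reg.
7,0

c: 1->gid=1  r: 6->r8=0,tid=3,i&1=0
L=1*4+3=7  i=0*2+0=0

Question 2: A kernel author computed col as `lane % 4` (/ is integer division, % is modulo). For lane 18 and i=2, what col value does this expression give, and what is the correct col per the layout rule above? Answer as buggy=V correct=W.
`lane % 4`[18,2]->2
lane 18->18/4=4, 18 mod 4=2
i=2  r:2·2+0+8->12  c:4
col: 2 vs 4

buggy=2 correct=4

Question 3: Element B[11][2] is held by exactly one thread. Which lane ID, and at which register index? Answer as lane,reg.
9,3

c=2⇒gr=2  r=11⇒Rb=1,th=1,odd=1
L=2*4+1=9  i=1*2+1=3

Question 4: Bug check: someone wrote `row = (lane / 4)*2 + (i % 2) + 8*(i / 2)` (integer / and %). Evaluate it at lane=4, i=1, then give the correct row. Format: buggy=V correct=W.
`(lane / 4)*2 + (i % 2) + 8*(i / 2)`[4,1]=>3
lane 4=>4/4=1, 4 mod 4=0
i=1  r:2·0+1+0=>1  c:1
row: 3 vs 1

buggy=3 correct=1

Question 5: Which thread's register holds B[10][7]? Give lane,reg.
c=7->g=7  r=10->rb=1,t=1,b0=0
L=7*4+1=29  i=1*2+0=2

29,2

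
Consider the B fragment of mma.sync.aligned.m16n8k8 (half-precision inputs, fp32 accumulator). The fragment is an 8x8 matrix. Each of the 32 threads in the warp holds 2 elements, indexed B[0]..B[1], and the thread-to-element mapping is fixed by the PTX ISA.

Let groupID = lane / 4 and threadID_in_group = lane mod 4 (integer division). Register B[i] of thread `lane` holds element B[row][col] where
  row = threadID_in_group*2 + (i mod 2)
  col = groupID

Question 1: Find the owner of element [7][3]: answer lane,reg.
c=3⇒gr=3  r=7⇒th=3,odd=1
L=3*4+3=15  i=1=1

15,1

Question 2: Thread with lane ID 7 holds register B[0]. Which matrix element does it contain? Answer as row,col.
7: g=1,t=3
[0] (3*2+0,1) = (6,1)

6,1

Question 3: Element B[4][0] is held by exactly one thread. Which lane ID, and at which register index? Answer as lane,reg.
c: 0->gid=0  r: 4->tid=2,i&1=0
L=0*4+2=2  i=0=0

2,0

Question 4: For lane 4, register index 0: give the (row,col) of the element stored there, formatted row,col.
0,1

lane 4: G=1 (4/4), T=0 (4%4)
i=0: r=0*2+0=0, c=G=1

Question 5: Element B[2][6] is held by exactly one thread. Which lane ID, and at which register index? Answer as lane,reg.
25,0

c: 6->gid=6  r: 2->tid=1,i&1=0
L=6*4+1=25  i=0=0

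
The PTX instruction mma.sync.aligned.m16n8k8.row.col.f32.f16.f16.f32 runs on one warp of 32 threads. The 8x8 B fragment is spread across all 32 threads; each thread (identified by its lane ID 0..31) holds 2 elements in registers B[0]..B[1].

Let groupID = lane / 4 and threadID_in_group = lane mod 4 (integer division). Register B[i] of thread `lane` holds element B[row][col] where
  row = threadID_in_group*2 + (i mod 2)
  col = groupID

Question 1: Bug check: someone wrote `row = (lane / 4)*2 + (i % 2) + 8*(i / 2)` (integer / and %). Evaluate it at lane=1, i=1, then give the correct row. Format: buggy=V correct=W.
buggy=1 correct=3

`(lane / 4)*2 + (i % 2) + 8*(i / 2)`[1,1]->1
1: g=0,t=1
[1] (1*2+1,0) = (3,0)
row: 1 vs 3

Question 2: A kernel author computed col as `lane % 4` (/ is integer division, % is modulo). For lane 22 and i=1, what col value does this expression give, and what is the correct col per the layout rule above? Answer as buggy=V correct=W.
buggy=2 correct=5

`lane % 4`[22,1]->2
22: g=5,t=2
[1] (2*2+1,5) = (5,5)
col: 2 vs 5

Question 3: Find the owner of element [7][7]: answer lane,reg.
c=7→G=7  r=7→T=3,p=1
L=7*4+3=31  i=1=1

31,1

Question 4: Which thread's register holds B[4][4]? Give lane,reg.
18,0

c:4=>grp=4  r:4=>tig=2,lo=0
L=4*4+2=18  i=0=0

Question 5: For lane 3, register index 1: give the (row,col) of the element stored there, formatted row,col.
lane 3→3/4=0, 3 mod 4=3
i=1  r:2·3+1→7  c:0

7,0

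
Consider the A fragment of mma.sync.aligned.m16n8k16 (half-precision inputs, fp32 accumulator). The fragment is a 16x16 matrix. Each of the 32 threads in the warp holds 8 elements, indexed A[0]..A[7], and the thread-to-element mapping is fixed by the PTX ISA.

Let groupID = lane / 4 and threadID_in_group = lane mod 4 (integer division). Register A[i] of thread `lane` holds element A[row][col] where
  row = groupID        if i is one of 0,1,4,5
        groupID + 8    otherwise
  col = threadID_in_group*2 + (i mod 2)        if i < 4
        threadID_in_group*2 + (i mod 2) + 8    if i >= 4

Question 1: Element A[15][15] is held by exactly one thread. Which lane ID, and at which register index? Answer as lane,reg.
31,7

r=15->g=7,rb=1  c=15->cb=1,t=3,b0=1
L=7*4+3=31  i=1*4+1*2+1=7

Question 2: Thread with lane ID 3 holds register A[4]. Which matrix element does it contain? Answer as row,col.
lane 3: gid=0 (3/4), tid=3 (3%4)
i=4: r=0+0=0, c=3*2+0+8=14

0,14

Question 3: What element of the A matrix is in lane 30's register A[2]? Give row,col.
15,4

lane 30→30/4=7, 30 mod 4=2
i=2  r:7+8→15  c:2·2+0+0→4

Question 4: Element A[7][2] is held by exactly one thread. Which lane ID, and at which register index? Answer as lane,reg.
29,0

r:7=>grp=7,rB=0  c:2=>cB=0,tig=1,lo=0
L=7*4+1=29  i=0*4+0*2+0=0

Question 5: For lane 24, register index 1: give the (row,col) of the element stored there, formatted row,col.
24: grp=6,tig=0
[1] (6+0,0*2+1+0) = (6,1)

6,1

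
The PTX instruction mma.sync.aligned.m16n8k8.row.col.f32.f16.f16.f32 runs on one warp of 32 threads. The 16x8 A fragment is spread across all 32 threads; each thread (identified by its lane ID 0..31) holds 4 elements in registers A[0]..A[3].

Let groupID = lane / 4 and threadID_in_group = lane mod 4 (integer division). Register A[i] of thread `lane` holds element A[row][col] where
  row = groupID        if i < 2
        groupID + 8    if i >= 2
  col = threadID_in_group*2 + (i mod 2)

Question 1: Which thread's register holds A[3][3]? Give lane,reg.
r=3->g=3,rb=0  c=3->t=1,b0=1
L=3*4+1=13  i=0*2+1=1

13,1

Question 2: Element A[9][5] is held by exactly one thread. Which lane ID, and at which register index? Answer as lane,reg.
r=9->g=1,rb=1  c=5->t=2,b0=1
L=1*4+2=6  i=1*2+1=3

6,3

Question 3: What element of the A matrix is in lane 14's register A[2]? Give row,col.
11,4

14: gr=3,th=2
[2] (3+8,2*2+0) = (11,4)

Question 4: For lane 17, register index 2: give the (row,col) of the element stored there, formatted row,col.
12,2

17: G=4,T=1
[2] (4+8,1*2+0) = (12,2)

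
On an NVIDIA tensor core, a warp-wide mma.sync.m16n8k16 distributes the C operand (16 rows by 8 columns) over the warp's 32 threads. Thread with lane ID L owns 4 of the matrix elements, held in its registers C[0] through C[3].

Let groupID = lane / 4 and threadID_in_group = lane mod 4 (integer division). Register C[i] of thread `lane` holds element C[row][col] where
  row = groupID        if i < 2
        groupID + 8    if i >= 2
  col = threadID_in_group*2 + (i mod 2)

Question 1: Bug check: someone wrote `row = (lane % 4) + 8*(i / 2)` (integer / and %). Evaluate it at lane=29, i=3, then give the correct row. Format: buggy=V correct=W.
`(lane % 4) + 8*(i / 2)`[29,3]->9
29: gid=7,tid=1
[3] (7+8,1*2+1) = (15,3)
row: 9 vs 15

buggy=9 correct=15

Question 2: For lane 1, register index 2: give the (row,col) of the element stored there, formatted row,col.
1: gr=0,th=1
[2] (0+8,1*2+0) = (8,2)

8,2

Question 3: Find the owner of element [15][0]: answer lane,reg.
28,2

r:15=>grp=7,rB=1  c:0=>tig=0,lo=0
L=7*4+0=28  i=1*2+0=2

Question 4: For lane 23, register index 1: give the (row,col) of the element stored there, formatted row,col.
lane 23: g=5 (23/4), t=3 (23%4)
i=1: r=5+0=5, c=3*2+1=7

5,7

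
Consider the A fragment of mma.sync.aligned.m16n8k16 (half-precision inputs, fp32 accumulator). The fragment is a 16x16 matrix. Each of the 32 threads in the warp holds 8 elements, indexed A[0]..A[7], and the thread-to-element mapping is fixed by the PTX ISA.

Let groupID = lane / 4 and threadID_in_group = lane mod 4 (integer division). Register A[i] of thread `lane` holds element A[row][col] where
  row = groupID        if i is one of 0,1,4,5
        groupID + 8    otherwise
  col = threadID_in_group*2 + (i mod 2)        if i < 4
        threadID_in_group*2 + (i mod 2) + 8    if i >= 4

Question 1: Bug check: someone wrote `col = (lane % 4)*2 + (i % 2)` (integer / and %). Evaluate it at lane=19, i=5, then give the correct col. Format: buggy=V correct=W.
buggy=7 correct=15

`(lane % 4)*2 + (i % 2)`[19,5]→7
lane 19: G=4 (19/4), T=3 (19%4)
i=5: r=4+0=4, c=3*2+1+8=15
col: 7 vs 15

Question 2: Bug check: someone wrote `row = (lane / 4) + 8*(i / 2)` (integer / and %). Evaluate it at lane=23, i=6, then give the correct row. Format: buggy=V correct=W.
`(lane / 4) + 8*(i / 2)`[23,6]->29
lane 23: g=5 (23/4), t=3 (23%4)
i=6: r=5+8=13, c=3*2+0+8=14
row: 29 vs 13

buggy=29 correct=13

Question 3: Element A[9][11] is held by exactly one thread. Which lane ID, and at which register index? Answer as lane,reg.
r:9=>grp=1,rB=1  c:11=>cB=1,tig=1,lo=1
L=1*4+1=5  i=1*4+1*2+1=7

5,7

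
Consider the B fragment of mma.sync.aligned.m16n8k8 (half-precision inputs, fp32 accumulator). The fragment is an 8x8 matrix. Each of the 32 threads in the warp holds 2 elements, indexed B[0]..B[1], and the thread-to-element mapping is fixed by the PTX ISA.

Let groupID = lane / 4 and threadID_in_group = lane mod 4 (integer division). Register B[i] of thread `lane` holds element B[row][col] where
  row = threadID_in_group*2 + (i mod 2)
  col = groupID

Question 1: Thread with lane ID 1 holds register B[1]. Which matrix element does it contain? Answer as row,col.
lane 1: gr=0 (1/4), th=1 (1%4)
i=1: r=1*2+1=3, c=gr=0

3,0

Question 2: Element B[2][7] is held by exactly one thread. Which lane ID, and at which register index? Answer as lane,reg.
29,0

c: 7->gid=7  r: 2->tid=1,i&1=0
L=7*4+1=29  i=0=0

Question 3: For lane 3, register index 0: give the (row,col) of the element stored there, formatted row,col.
6,0

L=3->gid=3>>2=0, tid=3&3=3
[0]->row 3·2+0=6  col gid=0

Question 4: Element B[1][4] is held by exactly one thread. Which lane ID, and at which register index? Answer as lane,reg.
c=4→G=4  r=1→T=0,p=1
L=4*4+0=16  i=1=1

16,1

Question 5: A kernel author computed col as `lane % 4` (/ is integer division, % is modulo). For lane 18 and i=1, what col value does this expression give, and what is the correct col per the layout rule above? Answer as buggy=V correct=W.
`lane % 4`[18,1]->2
lane 18->18/4=4, 18 mod 4=2
i=1  r:2·2+1->5  c:4
col: 2 vs 4

buggy=2 correct=4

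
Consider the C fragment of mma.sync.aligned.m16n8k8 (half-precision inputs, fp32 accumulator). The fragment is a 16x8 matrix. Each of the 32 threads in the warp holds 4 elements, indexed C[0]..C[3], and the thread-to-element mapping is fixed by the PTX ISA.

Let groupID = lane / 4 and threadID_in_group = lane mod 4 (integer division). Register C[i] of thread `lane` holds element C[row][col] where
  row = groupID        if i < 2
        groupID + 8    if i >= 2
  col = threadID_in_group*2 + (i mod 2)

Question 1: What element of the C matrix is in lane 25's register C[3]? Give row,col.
L=25⇒gr=25>>2=6, th=25&3=1
[3]⇒row 6+8=14  col 1·2+1=3

14,3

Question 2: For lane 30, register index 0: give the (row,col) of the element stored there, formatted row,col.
L=30->g=30>>2=7, t=30&3=2
[0]->row 7+0=7  col 2·2+0=4

7,4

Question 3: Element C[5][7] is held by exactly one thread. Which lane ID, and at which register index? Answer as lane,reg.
23,1

r:5=>grp=5,rB=0  c:7=>tig=3,lo=1
L=5*4+3=23  i=0*2+1=1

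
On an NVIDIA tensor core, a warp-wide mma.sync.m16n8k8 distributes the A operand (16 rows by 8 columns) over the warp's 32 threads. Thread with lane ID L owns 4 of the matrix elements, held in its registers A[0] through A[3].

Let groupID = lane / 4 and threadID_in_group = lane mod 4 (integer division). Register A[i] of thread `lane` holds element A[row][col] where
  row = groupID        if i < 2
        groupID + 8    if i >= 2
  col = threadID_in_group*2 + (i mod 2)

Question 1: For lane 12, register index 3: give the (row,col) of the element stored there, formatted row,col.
11,1

lane 12: grp=3 (12/4), tig=0 (12%4)
i=3: r=3+8=11, c=0*2+1=1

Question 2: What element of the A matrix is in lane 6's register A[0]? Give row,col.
1,4

6: g=1,t=2
[0] (1+0,2*2+0) = (1,4)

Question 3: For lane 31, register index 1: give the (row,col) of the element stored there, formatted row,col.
lane 31=>31/4=7, 31 mod 4=3
i=1  r:7+0=>7  c:2·3+1=>7

7,7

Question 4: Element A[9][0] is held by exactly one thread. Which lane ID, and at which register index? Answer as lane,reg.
4,2

r:9=>grp=1,rB=1  c:0=>tig=0,lo=0
L=1*4+0=4  i=1*2+0=2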